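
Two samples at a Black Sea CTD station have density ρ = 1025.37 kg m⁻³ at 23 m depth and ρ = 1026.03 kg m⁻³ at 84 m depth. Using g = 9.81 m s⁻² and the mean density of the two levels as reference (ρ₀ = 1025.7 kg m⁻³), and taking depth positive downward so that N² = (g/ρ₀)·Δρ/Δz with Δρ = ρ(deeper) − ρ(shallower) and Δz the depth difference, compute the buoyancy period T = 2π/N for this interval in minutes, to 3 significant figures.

Δρ = 1026.03 − 1025.37 = 0.66 kg m⁻³ over Δz = 84 − 23 = 61 m.
N² = (9.81/1025.7) × (0.66/61) = 1.0348 × 10⁻⁴ s⁻².
N = √(1.0348 × 10⁻⁴) = 0.010173 rad s⁻¹, so T = 2π/N = 617.63 s = 10.294 min ≈ 10.3 min.

10.3 min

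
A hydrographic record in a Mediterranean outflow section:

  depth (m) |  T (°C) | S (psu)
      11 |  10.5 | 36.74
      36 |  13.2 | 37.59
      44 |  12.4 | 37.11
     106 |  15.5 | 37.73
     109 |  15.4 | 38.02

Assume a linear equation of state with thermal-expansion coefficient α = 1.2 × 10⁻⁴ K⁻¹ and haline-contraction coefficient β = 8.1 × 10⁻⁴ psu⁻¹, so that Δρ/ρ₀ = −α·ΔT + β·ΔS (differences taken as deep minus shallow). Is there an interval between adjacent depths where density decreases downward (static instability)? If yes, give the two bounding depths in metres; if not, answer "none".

36–44 m

Evaluate Δρ/ρ₀ = −αΔT + βΔS across each adjacent pair:
  11–36 m: −αΔT+βΔS = −(1.2 × 10⁻⁴)(+2.7)+(8.1 × 10⁻⁴)(+0.85) = 3.6 × 10⁻⁴ → stable
  36–44 m: −αΔT+βΔS = −(1.2 × 10⁻⁴)(-0.8)+(8.1 × 10⁻⁴)(-0.48) = -2.9 × 10⁻⁴ → UNSTABLE
  44–106 m: −αΔT+βΔS = −(1.2 × 10⁻⁴)(+3.1)+(8.1 × 10⁻⁴)(+0.62) = 1.3 × 10⁻⁴ → stable
  106–109 m: −αΔT+βΔS = −(1.2 × 10⁻⁴)(-0.1)+(8.1 × 10⁻⁴)(+0.29) = 2.5 × 10⁻⁴ → stable
The 36–44 m interval has Δρ < 0: lighter water underlies denser water.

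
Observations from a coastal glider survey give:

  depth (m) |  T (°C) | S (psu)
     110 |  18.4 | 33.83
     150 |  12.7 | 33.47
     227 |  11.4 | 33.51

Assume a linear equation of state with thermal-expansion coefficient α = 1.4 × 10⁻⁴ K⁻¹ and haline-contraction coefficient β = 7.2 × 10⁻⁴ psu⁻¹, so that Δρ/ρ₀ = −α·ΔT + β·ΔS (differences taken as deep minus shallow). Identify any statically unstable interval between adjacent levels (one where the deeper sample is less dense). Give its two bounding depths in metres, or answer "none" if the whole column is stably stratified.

Evaluate Δρ/ρ₀ = −αΔT + βΔS across each adjacent pair:
  110–150 m: −αΔT+βΔS = −(1.4 × 10⁻⁴)(-5.7)+(7.2 × 10⁻⁴)(-0.36) = 5.4 × 10⁻⁴ → stable
  150–227 m: −αΔT+βΔS = −(1.4 × 10⁻⁴)(-1.3)+(7.2 × 10⁻⁴)(+0.04) = 2.1 × 10⁻⁴ → stable
Every interval has Δρ > 0: the column is stably stratified throughout.

none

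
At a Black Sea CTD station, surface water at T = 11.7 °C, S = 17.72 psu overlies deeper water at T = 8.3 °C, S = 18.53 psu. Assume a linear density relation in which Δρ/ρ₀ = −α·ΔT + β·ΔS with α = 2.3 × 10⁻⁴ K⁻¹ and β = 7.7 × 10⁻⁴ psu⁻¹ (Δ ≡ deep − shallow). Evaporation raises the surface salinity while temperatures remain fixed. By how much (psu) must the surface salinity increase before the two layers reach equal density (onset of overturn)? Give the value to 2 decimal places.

Neutral buoyancy requires −α(T_deep − T_surf) + β(S_deep − S_surf′) = 0.
S_surf′ = S_deep − (α/β)·ΔT = 18.53 − (2.3 × 10⁻⁴/7.7 × 10⁻⁴)·(-3.4) = 19.5456 psu.
Increase required: 19.5456 − 17.72 = 1.8256 psu.

1.83 psu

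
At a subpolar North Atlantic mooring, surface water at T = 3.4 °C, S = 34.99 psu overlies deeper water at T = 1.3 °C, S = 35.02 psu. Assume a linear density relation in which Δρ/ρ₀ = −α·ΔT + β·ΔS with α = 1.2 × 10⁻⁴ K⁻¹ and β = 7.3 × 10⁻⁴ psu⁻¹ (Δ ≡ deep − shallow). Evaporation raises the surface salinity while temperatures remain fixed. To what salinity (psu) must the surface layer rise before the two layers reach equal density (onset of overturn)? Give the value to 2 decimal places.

35.37 psu

Neutral buoyancy requires −α(T_deep − T_surf) + β(S_deep − S_surf′) = 0.
S_surf′ = S_deep − (α/β)·ΔT = 35.02 − (1.2 × 10⁻⁴/7.3 × 10⁻⁴)·(-2.1) = 35.3652 psu.
Increase required: 35.3652 − 34.99 = 0.3752 psu.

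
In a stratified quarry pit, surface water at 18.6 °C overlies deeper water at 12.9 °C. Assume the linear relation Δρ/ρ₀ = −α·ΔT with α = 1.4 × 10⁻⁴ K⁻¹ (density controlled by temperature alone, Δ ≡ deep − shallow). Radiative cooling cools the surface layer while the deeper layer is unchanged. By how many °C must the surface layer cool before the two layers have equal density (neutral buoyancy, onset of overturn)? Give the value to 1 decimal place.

With temperature the only control, equal density requires T_surf′ = T_deep.
T_surf′ = 12.9 °C.
Cooling required: 18.6 − 12.9 = 5.7 °C.

5.7 °C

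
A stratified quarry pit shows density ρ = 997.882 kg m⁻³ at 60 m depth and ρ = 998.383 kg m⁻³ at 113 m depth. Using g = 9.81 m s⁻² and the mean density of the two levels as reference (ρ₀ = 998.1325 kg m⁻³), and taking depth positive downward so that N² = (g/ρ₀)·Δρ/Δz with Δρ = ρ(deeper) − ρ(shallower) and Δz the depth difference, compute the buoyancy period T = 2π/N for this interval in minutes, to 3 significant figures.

10.9 min

Δρ = 998.383 − 997.882 = 0.501 kg m⁻³ over Δz = 113 − 60 = 53 m.
N² = (9.81/998.1325) × (0.501/53) = 9.2906 × 10⁻⁵ s⁻².
N = √(9.2906 × 10⁻⁵) = 9.6388 × 10⁻³ rad s⁻¹, so T = 2π/N = 651.86 s = 10.864 min ≈ 10.9 min.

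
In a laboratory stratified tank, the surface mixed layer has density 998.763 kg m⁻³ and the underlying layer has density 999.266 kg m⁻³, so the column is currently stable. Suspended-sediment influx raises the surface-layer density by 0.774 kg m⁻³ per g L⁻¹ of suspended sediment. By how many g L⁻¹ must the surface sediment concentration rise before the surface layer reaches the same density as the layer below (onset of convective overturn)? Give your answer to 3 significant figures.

0.650 g L⁻¹

Density deficit of the surface layer: 999.266 − 998.763 = 0.503 kg m⁻³.
Required change = 0.503 / 0.774 = 0.650 g L⁻¹.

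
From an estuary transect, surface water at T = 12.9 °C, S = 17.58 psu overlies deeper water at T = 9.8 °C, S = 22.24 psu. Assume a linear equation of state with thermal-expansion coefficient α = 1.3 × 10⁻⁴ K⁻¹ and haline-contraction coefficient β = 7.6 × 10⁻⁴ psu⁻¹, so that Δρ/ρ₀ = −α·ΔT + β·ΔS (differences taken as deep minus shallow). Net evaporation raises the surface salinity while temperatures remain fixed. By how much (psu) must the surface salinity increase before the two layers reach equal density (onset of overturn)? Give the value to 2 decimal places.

5.19 psu

Neutral buoyancy requires −α(T_deep − T_surf) + β(S_deep − S_surf′) = 0.
S_surf′ = S_deep − (α/β)·ΔT = 22.24 − (1.3 × 10⁻⁴/7.6 × 10⁻⁴)·(-3.1) = 22.7703 psu.
Increase required: 22.7703 − 17.58 = 5.1903 psu.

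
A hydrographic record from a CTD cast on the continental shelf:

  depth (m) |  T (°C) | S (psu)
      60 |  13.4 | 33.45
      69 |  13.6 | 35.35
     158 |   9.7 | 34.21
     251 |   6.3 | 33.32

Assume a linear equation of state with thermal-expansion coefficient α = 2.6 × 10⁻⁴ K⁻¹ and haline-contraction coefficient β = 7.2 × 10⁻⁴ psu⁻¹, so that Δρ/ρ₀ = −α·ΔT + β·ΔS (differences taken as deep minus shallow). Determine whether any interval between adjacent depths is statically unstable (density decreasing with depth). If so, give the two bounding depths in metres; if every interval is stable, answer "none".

Evaluate Δρ/ρ₀ = −αΔT + βΔS across each adjacent pair:
  60–69 m: −αΔT+βΔS = −(2.6 × 10⁻⁴)(+0.2)+(7.2 × 10⁻⁴)(+1.90) = 1.3 × 10⁻³ → stable
  69–158 m: −αΔT+βΔS = −(2.6 × 10⁻⁴)(-3.9)+(7.2 × 10⁻⁴)(-1.14) = 1.9 × 10⁻⁴ → stable
  158–251 m: −αΔT+βΔS = −(2.6 × 10⁻⁴)(-3.4)+(7.2 × 10⁻⁴)(-0.89) = 2.4 × 10⁻⁴ → stable
Every interval has Δρ > 0: the column is stably stratified throughout.

none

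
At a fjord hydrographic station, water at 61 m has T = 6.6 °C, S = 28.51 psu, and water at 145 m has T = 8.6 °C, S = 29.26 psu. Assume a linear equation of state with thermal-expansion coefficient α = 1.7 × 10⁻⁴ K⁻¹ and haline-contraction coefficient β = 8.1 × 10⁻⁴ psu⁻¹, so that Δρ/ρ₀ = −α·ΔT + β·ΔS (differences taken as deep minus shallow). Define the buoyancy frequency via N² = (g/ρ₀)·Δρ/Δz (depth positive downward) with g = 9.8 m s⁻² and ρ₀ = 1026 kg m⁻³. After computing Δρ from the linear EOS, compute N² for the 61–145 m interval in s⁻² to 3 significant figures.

ΔT = +2.0 K, ΔS = +0.75 psu (deep − shallow).
Δρ/ρ₀ = −αΔT + βΔS = -3.40 × 10⁻⁴ + 6.075 × 10⁻⁴ = 2.675 × 10⁻⁴, so Δρ ≈ 0.2745 kg m⁻³.
N² = (g/ρ₀)·Δρ/Δz = g·(Δρ/ρ₀)/Δz = 9.8 × 2.675 × 10⁻⁴ / 84 = 3.1208 × 10⁻⁵ s⁻² ≈ 3.12 × 10⁻⁵ s⁻².

3.12 × 10⁻⁵ s⁻²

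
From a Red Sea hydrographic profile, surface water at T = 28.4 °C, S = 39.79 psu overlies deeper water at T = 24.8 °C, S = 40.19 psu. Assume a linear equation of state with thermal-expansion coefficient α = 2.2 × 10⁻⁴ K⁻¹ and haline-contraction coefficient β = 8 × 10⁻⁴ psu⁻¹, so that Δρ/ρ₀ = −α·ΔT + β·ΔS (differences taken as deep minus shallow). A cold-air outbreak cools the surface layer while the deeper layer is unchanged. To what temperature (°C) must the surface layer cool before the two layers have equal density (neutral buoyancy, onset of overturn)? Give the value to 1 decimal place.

Neutral buoyancy requires Δρ = 0, i.e. −α(T_deep − T_surf′) + β(S_deep − S_surf) = 0.
T_surf′ = T_deep − (β/α)·ΔS = 24.8 − (8 × 10⁻⁴/2.2 × 10⁻⁴)·(+0.40) = 23.345 °C.
Cooling required: 28.4 − (23.345) = 5.055 °C.

23.3 °C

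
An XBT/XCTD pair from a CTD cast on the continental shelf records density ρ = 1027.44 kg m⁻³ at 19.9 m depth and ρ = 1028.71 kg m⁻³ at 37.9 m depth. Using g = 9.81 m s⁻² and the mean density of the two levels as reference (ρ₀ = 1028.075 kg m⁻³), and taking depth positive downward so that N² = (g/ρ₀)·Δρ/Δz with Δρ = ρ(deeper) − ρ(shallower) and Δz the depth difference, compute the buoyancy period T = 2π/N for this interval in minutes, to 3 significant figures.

Δρ = 1028.71 − 1027.44 = 1.27 kg m⁻³ over Δz = 37.9 − 19.9 = 18 m.
N² = (9.81/1028.075) × (1.27/18) = 6.7325 × 10⁻⁴ s⁻².
N = √(6.7325 × 10⁻⁴) = 0.025947 rad s⁻¹, so T = 2π/N = 242.15 s = 4.0358 min ≈ 4.04 min.
Since Δρ > 0 the layer is stably stratified.

4.04 min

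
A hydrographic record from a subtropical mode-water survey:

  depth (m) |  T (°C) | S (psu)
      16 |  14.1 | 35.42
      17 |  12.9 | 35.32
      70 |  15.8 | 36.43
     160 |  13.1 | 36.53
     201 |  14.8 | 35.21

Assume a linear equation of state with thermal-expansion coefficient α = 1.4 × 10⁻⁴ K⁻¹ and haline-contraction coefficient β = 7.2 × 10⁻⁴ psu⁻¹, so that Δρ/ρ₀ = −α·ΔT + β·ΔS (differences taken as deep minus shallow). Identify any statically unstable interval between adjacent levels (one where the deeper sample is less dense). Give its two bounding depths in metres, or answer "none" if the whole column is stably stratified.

Evaluate Δρ/ρ₀ = −αΔT + βΔS across each adjacent pair:
  16–17 m: −αΔT+βΔS = −(1.4 × 10⁻⁴)(-1.2)+(7.2 × 10⁻⁴)(-0.10) = 9.6 × 10⁻⁵ → stable
  17–70 m: −αΔT+βΔS = −(1.4 × 10⁻⁴)(+2.9)+(7.2 × 10⁻⁴)(+1.11) = 3.9 × 10⁻⁴ → stable
  70–160 m: −αΔT+βΔS = −(1.4 × 10⁻⁴)(-2.7)+(7.2 × 10⁻⁴)(+0.10) = 4.5 × 10⁻⁴ → stable
  160–201 m: −αΔT+βΔS = −(1.4 × 10⁻⁴)(+1.7)+(7.2 × 10⁻⁴)(-1.32) = -1.2 × 10⁻³ → UNSTABLE
The 160–201 m interval has Δρ < 0: lighter water underlies denser water.

160–201 m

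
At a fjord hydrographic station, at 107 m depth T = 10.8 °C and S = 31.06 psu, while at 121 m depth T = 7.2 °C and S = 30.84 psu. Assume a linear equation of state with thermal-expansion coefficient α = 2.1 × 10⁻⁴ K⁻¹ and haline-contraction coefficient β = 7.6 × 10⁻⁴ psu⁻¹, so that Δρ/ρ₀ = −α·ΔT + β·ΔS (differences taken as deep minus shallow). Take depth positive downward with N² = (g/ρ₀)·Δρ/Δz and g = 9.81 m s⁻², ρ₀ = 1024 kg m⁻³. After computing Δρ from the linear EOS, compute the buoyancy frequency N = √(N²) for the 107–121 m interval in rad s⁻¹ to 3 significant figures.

0.0203 rad s⁻¹

ΔT = -3.6 K, ΔS = -0.22 psu (deep − shallow).
Δρ/ρ₀ = −αΔT + βΔS = 7.56 × 10⁻⁴ − 1.672 × 10⁻⁴ = 5.888 × 10⁻⁴, so Δρ ≈ 0.6029 kg m⁻³.
N² = (g/ρ₀)·Δρ/Δz = g·(Δρ/ρ₀)/Δz = 9.81 × 5.888 × 10⁻⁴ / 14 = 4.1258 × 10⁻⁴ s⁻².
N = √(4.1258 × 10⁻⁴) = 0.020312 rad s⁻¹ ≈ 0.0203 rad s⁻¹.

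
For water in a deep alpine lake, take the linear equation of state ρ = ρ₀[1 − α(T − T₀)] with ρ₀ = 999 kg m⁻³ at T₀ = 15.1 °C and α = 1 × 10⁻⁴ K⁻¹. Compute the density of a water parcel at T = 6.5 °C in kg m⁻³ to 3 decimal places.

999.859 kg m⁻³

T − T₀ = -8.6 K.
Bracket = 1 − α·(-8.6) = 1 + (8.60 × 10⁻⁴) = 1.0008600.
ρ = 999 × 1.0008600 = 999.859 kg m⁻³.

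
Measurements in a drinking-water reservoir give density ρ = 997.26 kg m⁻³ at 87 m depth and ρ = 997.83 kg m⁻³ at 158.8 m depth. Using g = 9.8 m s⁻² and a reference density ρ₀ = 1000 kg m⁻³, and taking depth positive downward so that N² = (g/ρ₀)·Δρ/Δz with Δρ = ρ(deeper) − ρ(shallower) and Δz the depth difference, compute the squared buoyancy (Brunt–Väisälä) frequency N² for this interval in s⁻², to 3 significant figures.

7.78 × 10⁻⁵ s⁻²

Δρ = 997.83 − 997.26 = 0.57 kg m⁻³ over Δz = 158.8 − 87 = 71.8 m.
N² = (9.8/1000) × (0.57/71.8) = 7.7799 × 10⁻⁵ s⁻² ≈ 7.78 × 10⁻⁵ s⁻².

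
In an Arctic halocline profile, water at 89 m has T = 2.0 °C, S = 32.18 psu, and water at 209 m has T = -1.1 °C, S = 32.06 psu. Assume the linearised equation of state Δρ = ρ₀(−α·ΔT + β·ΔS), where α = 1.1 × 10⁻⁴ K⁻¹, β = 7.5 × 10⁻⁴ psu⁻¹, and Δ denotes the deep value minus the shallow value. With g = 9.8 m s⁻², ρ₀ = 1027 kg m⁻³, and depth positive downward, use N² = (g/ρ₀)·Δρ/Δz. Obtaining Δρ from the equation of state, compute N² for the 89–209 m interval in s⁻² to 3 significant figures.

2.05 × 10⁻⁵ s⁻²

ΔT = -3.1 K, ΔS = -0.12 psu (deep − shallow).
Δρ/ρ₀ = −αΔT + βΔS = 3.41 × 10⁻⁴ − 9.00 × 10⁻⁵ = 2.51 × 10⁻⁴, so Δρ ≈ 0.2578 kg m⁻³.
N² = (g/ρ₀)·Δρ/Δz = g·(Δρ/ρ₀)/Δz = 9.8 × 2.51 × 10⁻⁴ / 120 = 2.0498 × 10⁻⁵ s⁻² ≈ 2.05 × 10⁻⁵ s⁻².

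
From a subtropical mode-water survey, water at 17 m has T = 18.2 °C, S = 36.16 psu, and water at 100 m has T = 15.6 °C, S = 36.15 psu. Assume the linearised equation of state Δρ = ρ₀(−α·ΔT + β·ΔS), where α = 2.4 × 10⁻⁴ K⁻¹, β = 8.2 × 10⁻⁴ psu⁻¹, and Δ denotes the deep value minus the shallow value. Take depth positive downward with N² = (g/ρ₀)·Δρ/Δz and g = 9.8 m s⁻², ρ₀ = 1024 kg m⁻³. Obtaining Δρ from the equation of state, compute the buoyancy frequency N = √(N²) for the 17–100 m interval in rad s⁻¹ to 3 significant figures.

ΔT = -2.6 K, ΔS = -0.01 psu (deep − shallow).
Δρ/ρ₀ = −αΔT + βΔS = 6.24 × 10⁻⁴ − 8.20 × 10⁻⁶ = 6.158 × 10⁻⁴, so Δρ ≈ 0.6306 kg m⁻³.
N² = (g/ρ₀)·Δρ/Δz = g·(Δρ/ρ₀)/Δz = 9.8 × 6.158 × 10⁻⁴ / 83 = 7.2709 × 10⁻⁵ s⁻².
N = √(7.2709 × 10⁻⁵) = 8.5270 × 10⁻³ rad s⁻¹ ≈ 8.53 × 10⁻³ rad s⁻¹.

8.53 × 10⁻³ rad s⁻¹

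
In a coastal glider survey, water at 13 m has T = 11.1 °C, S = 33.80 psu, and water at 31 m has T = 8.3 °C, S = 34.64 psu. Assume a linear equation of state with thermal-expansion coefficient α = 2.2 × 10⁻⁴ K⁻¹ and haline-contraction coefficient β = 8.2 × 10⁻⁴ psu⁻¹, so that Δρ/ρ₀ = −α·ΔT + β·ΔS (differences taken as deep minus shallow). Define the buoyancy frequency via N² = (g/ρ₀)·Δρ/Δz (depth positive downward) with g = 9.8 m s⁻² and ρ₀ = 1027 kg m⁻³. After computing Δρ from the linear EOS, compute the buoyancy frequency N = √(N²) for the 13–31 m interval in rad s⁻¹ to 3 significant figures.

0.0267 rad s⁻¹

ΔT = -2.8 K, ΔS = +0.84 psu (deep − shallow).
Δρ/ρ₀ = −αΔT + βΔS = 6.16 × 10⁻⁴ + 6.888 × 10⁻⁴ = 1.3048 × 10⁻³, so Δρ ≈ 1.340 kg m⁻³.
N² = (g/ρ₀)·Δρ/Δz = g·(Δρ/ρ₀)/Δz = 9.8 × 1.3048 × 10⁻³ / 18 = 7.1039 × 10⁻⁴ s⁻².
N = √(7.1039 × 10⁻⁴) = 0.026653 rad s⁻¹ ≈ 0.0267 rad s⁻¹.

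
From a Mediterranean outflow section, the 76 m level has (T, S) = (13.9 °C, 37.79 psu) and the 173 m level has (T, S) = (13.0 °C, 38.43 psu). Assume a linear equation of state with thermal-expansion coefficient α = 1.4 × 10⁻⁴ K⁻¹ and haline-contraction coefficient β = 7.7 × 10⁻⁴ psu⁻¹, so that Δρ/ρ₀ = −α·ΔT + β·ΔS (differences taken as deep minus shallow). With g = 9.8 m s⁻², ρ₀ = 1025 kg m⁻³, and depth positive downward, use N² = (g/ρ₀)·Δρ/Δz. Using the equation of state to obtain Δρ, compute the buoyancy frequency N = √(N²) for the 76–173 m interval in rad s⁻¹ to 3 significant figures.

7.91 × 10⁻³ rad s⁻¹

ΔT = -0.9 K, ΔS = +0.64 psu (deep − shallow).
Δρ/ρ₀ = −αΔT + βΔS = 1.26 × 10⁻⁴ + 4.928 × 10⁻⁴ = 6.188 × 10⁻⁴, so Δρ ≈ 0.6343 kg m⁻³.
N² = (g/ρ₀)·Δρ/Δz = g·(Δρ/ρ₀)/Δz = 9.8 × 6.188 × 10⁻⁴ / 97 = 6.2518 × 10⁻⁵ s⁻².
N = √(6.2518 × 10⁻⁵) = 7.9068 × 10⁻³ rad s⁻¹ ≈ 7.91 × 10⁻³ rad s⁻¹.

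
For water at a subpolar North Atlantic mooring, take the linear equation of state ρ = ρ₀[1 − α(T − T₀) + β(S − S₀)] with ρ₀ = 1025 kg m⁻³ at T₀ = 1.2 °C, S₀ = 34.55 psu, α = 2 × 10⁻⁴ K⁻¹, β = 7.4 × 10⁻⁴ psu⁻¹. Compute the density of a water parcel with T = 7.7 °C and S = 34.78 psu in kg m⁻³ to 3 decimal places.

1023.842 kg m⁻³

T − T₀ = +6.5 K, S − S₀ = +0.23 psu.
Bracket = 1 − α·(+6.5) + β·(+0.23) = 1 + (-1.1298 × 10⁻³) = 0.9988702.
ρ = 1025 × 0.9988702 = 1023.842 kg m⁻³.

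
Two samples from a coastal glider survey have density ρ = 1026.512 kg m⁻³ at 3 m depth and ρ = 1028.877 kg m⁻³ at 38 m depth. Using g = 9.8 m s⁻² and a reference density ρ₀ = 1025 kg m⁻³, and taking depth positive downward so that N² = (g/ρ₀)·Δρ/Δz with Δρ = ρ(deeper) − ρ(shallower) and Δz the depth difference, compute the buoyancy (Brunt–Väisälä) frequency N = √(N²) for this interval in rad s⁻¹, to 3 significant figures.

0.0254 rad s⁻¹

Δρ = 1028.877 − 1026.512 = 2.365 kg m⁻³ over Δz = 38 − 3 = 35 m.
N² = (9.8/1025) × (2.365/35) = 6.4605 × 10⁻⁴ s⁻².
N = √(6.4605 × 10⁻⁴) = 0.025418 rad s⁻¹ ≈ 0.0254 rad s⁻¹.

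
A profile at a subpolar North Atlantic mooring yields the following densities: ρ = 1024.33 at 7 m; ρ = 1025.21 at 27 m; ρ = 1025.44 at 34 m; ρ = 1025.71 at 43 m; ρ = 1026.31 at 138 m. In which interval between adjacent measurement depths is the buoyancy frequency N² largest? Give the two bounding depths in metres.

Compute the density gradient over each adjacent pair:
  7–27 m: Δρ/Δz = 0.88/20 = 0.044 kg m⁻⁴
  27–34 m: Δρ/Δz = 0.23/7 = 0.033 kg m⁻⁴
  34–43 m: Δρ/Δz = 0.27/9 = 0.030 kg m⁻⁴
  43–138 m: Δρ/Δz = 0.60/95 = 6.3 × 10⁻³ kg m⁻⁴
The largest gradient is in the 7–27 m interval — the pycnocline.

7–27 m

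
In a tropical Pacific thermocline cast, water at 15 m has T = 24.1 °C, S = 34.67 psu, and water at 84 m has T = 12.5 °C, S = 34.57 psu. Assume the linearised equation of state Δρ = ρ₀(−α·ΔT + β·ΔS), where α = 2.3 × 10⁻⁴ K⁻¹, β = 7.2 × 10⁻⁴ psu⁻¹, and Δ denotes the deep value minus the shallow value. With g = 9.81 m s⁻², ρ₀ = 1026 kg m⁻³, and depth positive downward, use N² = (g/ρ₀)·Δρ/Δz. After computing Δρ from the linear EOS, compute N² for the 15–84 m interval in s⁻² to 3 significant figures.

ΔT = -11.6 K, ΔS = -0.10 psu (deep − shallow).
Δρ/ρ₀ = −αΔT + βΔS = 2.668 × 10⁻³ − 7.20 × 10⁻⁵ = 2.596 × 10⁻³, so Δρ ≈ 2.663 kg m⁻³.
N² = (g/ρ₀)·Δρ/Δz = g·(Δρ/ρ₀)/Δz = 9.81 × 2.596 × 10⁻³ / 69 = 3.6908 × 10⁻⁴ s⁻² ≈ 3.69 × 10⁻⁴ s⁻².

3.69 × 10⁻⁴ s⁻²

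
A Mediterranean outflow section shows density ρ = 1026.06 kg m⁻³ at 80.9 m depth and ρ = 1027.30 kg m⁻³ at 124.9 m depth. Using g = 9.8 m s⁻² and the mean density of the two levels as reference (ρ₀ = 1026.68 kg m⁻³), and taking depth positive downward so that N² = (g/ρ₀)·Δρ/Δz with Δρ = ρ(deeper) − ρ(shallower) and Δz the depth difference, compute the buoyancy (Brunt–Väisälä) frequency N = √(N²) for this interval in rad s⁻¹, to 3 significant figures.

0.0164 rad s⁻¹

Δρ = 1027.30 − 1026.06 = 1.24 kg m⁻³ over Δz = 124.9 − 80.9 = 44 m.
N² = (9.8/1026.68) × (1.24/44) = 2.6900 × 10⁻⁴ s⁻².
N = √(2.6900 × 10⁻⁴) = 0.016401 rad s⁻¹ ≈ 0.0164 rad s⁻¹.
N² > 0, so the interval is statically stable.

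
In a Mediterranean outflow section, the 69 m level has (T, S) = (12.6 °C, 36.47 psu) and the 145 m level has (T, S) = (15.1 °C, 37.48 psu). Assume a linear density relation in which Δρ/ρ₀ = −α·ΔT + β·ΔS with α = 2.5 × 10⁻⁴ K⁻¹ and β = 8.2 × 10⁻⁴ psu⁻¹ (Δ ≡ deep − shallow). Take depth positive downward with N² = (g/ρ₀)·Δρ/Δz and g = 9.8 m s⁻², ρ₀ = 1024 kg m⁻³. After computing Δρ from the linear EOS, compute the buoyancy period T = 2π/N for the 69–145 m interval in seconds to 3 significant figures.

1.23 × 10³ s

ΔT = +2.5 K, ΔS = +1.01 psu (deep − shallow).
Δρ/ρ₀ = −αΔT + βΔS = -6.25 × 10⁻⁴ + 8.282 × 10⁻⁴ = 2.032 × 10⁻⁴, so Δρ ≈ 0.2081 kg m⁻³.
N² = (g/ρ₀)·Δρ/Δz = g·(Δρ/ρ₀)/Δz = 9.8 × 2.032 × 10⁻⁴ / 76 = 2.6202 × 10⁻⁵ s⁻².
N = √(2.6202 × 10⁻⁵) = 5.1188 × 10⁻³ rad s⁻¹ → T = 2π/N = 1.2275 × 10³ s ≈ 1.23 × 10³ s.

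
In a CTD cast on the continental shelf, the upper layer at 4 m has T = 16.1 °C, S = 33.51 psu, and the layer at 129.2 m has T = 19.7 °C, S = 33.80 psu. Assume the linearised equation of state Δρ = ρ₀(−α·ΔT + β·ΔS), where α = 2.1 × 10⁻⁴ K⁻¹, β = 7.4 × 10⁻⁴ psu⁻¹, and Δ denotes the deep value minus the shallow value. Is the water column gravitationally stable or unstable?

unstable

ΔT = 19.7 − 16.1 = +3.6 K and ΔS = 33.80 − 33.51 = +0.29 psu (deep − shallow).
−αΔT = -7.56 × 10⁻⁴; βΔS = 2.146 × 10⁻⁴; sum Δρ/ρ₀ = -5.414 × 10⁻⁴.
Δρ/ρ₀ < 0, so Δρ < 0: deeper water is lighter → statically unstable; the column would overturn.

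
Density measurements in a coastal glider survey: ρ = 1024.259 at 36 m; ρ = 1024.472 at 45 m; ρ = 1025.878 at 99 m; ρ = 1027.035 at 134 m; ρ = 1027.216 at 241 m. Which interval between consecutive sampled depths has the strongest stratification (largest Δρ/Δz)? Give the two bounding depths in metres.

Compute the density gradient over each adjacent pair:
  36–45 m: Δρ/Δz = 0.213/9 = 0.024 kg m⁻⁴
  45–99 m: Δρ/Δz = 1.406/54 = 0.026 kg m⁻⁴
  99–134 m: Δρ/Δz = 1.157/35 = 0.033 kg m⁻⁴
  134–241 m: Δρ/Δz = 0.181/107 = 1.7 × 10⁻³ kg m⁻⁴
The largest gradient is in the 99–134 m interval — the pycnocline.

99–134 m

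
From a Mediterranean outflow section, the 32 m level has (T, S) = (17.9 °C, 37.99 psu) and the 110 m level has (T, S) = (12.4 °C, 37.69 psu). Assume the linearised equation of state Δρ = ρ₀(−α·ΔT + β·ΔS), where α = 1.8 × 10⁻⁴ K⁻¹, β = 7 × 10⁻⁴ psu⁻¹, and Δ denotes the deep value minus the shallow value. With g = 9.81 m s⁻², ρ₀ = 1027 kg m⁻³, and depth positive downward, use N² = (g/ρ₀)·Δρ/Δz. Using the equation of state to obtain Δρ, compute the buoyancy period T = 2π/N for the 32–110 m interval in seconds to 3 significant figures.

ΔT = -5.5 K, ΔS = -0.30 psu (deep − shallow).
Δρ/ρ₀ = −αΔT + βΔS = 9.90 × 10⁻⁴ − 2.10 × 10⁻⁴ = 7.80 × 10⁻⁴, so Δρ ≈ 0.8011 kg m⁻³.
N² = (g/ρ₀)·Δρ/Δz = g·(Δρ/ρ₀)/Δz = 9.81 × 7.80 × 10⁻⁴ / 78 = 9.8100 × 10⁻⁵ s⁻².
N = √(9.8100 × 10⁻⁵) = 9.9045 × 10⁻³ rad s⁻¹ → T = 2π/N = 634.38 s ≈ 634 s.

634 s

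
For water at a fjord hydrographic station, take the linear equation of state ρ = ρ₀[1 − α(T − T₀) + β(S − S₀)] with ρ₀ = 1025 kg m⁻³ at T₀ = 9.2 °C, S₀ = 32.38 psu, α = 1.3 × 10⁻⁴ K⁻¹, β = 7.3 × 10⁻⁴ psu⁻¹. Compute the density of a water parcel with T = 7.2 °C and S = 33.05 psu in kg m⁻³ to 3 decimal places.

T − T₀ = -2.0 K, S − S₀ = +0.67 psu.
Bracket = 1 − α·(-2.0) + β·(+0.67) = 1 + (7.491 × 10⁻⁴) = 1.0007491.
ρ = 1025 × 1.0007491 = 1025.768 kg m⁻³.

1025.768 kg m⁻³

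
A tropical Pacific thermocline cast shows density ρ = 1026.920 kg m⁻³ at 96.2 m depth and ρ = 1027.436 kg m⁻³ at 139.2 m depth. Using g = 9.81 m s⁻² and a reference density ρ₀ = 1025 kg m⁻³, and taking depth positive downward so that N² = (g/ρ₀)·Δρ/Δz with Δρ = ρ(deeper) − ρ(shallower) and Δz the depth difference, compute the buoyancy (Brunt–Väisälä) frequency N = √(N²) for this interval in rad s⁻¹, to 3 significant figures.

0.0107 rad s⁻¹

Δρ = 1027.436 − 1026.920 = 0.516 kg m⁻³ over Δz = 139.2 − 96.2 = 43 m.
N² = (9.81/1025) × (0.516/43) = 1.1485 × 10⁻⁴ s⁻².
N = √(1.1485 × 10⁻⁴) = 0.010717 rad s⁻¹ ≈ 0.0107 rad s⁻¹.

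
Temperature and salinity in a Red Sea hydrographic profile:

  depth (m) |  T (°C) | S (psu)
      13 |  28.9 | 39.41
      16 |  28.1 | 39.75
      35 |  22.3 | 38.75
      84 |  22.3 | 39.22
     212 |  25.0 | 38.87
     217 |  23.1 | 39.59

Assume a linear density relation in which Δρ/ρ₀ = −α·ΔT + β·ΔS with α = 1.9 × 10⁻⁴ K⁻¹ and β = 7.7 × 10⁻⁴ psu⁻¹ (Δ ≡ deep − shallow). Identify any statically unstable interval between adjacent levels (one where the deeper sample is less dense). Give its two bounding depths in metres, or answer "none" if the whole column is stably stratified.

84–212 m

Evaluate Δρ/ρ₀ = −αΔT + βΔS across each adjacent pair:
  13–16 m: −αΔT+βΔS = −(1.9 × 10⁻⁴)(-0.8)+(7.7 × 10⁻⁴)(+0.34) = 4.1 × 10⁻⁴ → stable
  16–35 m: −αΔT+βΔS = −(1.9 × 10⁻⁴)(-5.8)+(7.7 × 10⁻⁴)(-1.00) = 3.3 × 10⁻⁴ → stable
  35–84 m: −αΔT+βΔS = −(1.9 × 10⁻⁴)(+0.0)+(7.7 × 10⁻⁴)(+0.47) = 3.6 × 10⁻⁴ → stable
  84–212 m: −αΔT+βΔS = −(1.9 × 10⁻⁴)(+2.7)+(7.7 × 10⁻⁴)(-0.35) = -7.8 × 10⁻⁴ → UNSTABLE
  212–217 m: −αΔT+βΔS = −(1.9 × 10⁻⁴)(-1.9)+(7.7 × 10⁻⁴)(+0.72) = 9.2 × 10⁻⁴ → stable
The 84–212 m interval has Δρ < 0: lighter water underlies denser water.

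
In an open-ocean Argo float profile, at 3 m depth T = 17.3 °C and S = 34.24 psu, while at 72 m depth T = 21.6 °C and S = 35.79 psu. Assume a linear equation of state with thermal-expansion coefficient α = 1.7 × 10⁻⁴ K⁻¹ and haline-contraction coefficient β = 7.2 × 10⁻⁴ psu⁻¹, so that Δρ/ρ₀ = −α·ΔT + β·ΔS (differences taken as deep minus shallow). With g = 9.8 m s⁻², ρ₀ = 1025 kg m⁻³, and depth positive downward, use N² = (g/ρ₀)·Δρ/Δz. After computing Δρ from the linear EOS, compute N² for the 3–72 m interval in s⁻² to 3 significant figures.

5.47 × 10⁻⁵ s⁻²

ΔT = +4.3 K, ΔS = +1.55 psu (deep − shallow).
Δρ/ρ₀ = −αΔT + βΔS = -7.31 × 10⁻⁴ + 1.116 × 10⁻³ = 3.85 × 10⁻⁴, so Δρ ≈ 0.3946 kg m⁻³.
N² = (g/ρ₀)·Δρ/Δz = g·(Δρ/ρ₀)/Δz = 9.8 × 3.85 × 10⁻⁴ / 69 = 5.4681 × 10⁻⁵ s⁻² ≈ 5.47 × 10⁻⁵ s⁻².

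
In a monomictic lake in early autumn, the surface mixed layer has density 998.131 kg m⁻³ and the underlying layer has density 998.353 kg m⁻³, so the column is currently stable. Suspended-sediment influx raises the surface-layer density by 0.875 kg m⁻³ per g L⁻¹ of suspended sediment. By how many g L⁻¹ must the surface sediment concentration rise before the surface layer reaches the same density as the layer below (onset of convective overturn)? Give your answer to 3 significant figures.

Density deficit of the surface layer: 998.353 − 998.131 = 0.222 kg m⁻³.
Required change = 0.222 / 0.875 = 0.254 g L⁻¹.

0.254 g L⁻¹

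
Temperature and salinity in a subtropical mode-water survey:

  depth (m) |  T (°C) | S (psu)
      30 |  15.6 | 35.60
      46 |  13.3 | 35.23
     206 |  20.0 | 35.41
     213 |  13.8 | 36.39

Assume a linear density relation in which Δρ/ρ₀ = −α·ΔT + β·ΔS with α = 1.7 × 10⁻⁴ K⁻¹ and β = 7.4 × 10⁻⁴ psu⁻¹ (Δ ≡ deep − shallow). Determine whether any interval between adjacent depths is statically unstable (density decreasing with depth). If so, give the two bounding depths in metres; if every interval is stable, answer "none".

46–206 m

Evaluate Δρ/ρ₀ = −αΔT + βΔS across each adjacent pair:
  30–46 m: −αΔT+βΔS = −(1.7 × 10⁻⁴)(-2.3)+(7.4 × 10⁻⁴)(-0.37) = 1.2 × 10⁻⁴ → stable
  46–206 m: −αΔT+βΔS = −(1.7 × 10⁻⁴)(+6.7)+(7.4 × 10⁻⁴)(+0.18) = -1.0 × 10⁻³ → UNSTABLE
  206–213 m: −αΔT+βΔS = −(1.7 × 10⁻⁴)(-6.2)+(7.4 × 10⁻⁴)(+0.98) = 1.8 × 10⁻³ → stable
The 46–206 m interval has Δρ < 0: lighter water underlies denser water.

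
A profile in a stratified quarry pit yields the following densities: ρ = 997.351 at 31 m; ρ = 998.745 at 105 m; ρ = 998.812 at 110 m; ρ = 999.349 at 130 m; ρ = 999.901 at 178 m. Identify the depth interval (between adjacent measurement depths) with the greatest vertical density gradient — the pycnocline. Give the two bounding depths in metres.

Compute the density gradient over each adjacent pair:
  31–105 m: Δρ/Δz = 1.394/74 = 0.019 kg m⁻⁴
  105–110 m: Δρ/Δz = 0.067/5 = 0.013 kg m⁻⁴
  110–130 m: Δρ/Δz = 0.537/20 = 0.027 kg m⁻⁴
  130–178 m: Δρ/Δz = 0.552/48 = 0.012 kg m⁻⁴
The largest gradient is in the 110–130 m interval — the pycnocline.

110–130 m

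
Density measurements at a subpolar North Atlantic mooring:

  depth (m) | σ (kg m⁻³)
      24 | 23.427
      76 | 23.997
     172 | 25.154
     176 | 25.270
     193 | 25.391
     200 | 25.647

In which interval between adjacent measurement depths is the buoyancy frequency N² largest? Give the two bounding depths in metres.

Compute the density gradient over each adjacent pair:
  24–76 m: Δρ/Δz = 0.570/52 = 0.011 kg m⁻⁴
  76–172 m: Δρ/Δz = 1.157/96 = 0.012 kg m⁻⁴
  172–176 m: Δρ/Δz = 0.116/4 = 0.029 kg m⁻⁴
  176–193 m: Δρ/Δz = 0.121/17 = 7.1 × 10⁻³ kg m⁻⁴
  193–200 m: Δρ/Δz = 0.256/7 = 0.037 kg m⁻⁴
The largest gradient is in the 193–200 m interval — the pycnocline.

193–200 m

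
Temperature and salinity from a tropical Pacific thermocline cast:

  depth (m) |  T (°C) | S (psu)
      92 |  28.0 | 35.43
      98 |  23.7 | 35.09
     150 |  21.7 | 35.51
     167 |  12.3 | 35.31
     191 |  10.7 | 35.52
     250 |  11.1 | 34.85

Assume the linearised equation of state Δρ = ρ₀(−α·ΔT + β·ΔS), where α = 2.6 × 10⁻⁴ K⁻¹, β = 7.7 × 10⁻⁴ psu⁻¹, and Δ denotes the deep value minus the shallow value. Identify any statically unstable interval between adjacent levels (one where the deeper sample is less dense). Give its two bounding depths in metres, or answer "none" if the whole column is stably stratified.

Evaluate Δρ/ρ₀ = −αΔT + βΔS across each adjacent pair:
  92–98 m: −αΔT+βΔS = −(2.6 × 10⁻⁴)(-4.3)+(7.7 × 10⁻⁴)(-0.34) = 8.6 × 10⁻⁴ → stable
  98–150 m: −αΔT+βΔS = −(2.6 × 10⁻⁴)(-2.0)+(7.7 × 10⁻⁴)(+0.42) = 8.4 × 10⁻⁴ → stable
  150–167 m: −αΔT+βΔS = −(2.6 × 10⁻⁴)(-9.4)+(7.7 × 10⁻⁴)(-0.20) = 2.3 × 10⁻³ → stable
  167–191 m: −αΔT+βΔS = −(2.6 × 10⁻⁴)(-1.6)+(7.7 × 10⁻⁴)(+0.21) = 5.8 × 10⁻⁴ → stable
  191–250 m: −αΔT+βΔS = −(2.6 × 10⁻⁴)(+0.4)+(7.7 × 10⁻⁴)(-0.67) = -6.2 × 10⁻⁴ → UNSTABLE
The 191–250 m interval has Δρ < 0: lighter water underlies denser water.

191–250 m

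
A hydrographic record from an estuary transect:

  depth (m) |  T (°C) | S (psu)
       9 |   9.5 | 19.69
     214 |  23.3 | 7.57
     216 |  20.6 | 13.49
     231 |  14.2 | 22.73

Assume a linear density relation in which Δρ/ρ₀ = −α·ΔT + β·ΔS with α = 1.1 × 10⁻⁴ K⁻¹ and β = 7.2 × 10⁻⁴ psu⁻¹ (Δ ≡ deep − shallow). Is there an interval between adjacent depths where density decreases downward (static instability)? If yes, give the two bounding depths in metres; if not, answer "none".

9–214 m

Evaluate Δρ/ρ₀ = −αΔT + βΔS across each adjacent pair:
  9–214 m: −αΔT+βΔS = −(1.1 × 10⁻⁴)(+13.8)+(7.2 × 10⁻⁴)(-12.12) = -0.010 → UNSTABLE
  214–216 m: −αΔT+βΔS = −(1.1 × 10⁻⁴)(-2.7)+(7.2 × 10⁻⁴)(+5.92) = 4.6 × 10⁻³ → stable
  216–231 m: −αΔT+βΔS = −(1.1 × 10⁻⁴)(-6.4)+(7.2 × 10⁻⁴)(+9.24) = 7.4 × 10⁻³ → stable
The 9–214 m interval has Δρ < 0: lighter water underlies denser water.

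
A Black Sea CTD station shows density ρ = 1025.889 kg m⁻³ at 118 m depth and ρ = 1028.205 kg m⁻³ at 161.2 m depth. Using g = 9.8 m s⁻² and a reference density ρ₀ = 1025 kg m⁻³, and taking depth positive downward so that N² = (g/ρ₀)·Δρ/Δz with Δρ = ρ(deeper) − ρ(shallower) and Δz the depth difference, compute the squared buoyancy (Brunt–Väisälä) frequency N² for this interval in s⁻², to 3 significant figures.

5.13 × 10⁻⁴ s⁻²

Δρ = 1028.205 − 1025.889 = 2.316 kg m⁻³ over Δz = 161.2 − 118 = 43.2 m.
N² = (9.8/1025) × (2.316/43.2) = 5.1257 × 10⁻⁴ s⁻² ≈ 5.13 × 10⁻⁴ s⁻².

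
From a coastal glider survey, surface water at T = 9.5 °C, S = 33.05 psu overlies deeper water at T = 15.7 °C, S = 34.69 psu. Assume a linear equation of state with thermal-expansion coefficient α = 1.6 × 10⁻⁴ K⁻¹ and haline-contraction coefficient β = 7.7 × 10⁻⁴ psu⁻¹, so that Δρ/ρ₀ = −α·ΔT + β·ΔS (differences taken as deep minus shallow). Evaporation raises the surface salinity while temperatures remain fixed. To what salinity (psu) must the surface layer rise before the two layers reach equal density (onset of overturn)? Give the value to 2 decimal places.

Neutral buoyancy requires −α(T_deep − T_surf) + β(S_deep − S_surf′) = 0.
S_surf′ = S_deep − (α/β)·ΔT = 34.69 − (1.6 × 10⁻⁴/7.7 × 10⁻⁴)·(+6.2) = 33.4017 psu.
Increase required: 33.4017 − 33.05 = 0.3517 psu.

33.40 psu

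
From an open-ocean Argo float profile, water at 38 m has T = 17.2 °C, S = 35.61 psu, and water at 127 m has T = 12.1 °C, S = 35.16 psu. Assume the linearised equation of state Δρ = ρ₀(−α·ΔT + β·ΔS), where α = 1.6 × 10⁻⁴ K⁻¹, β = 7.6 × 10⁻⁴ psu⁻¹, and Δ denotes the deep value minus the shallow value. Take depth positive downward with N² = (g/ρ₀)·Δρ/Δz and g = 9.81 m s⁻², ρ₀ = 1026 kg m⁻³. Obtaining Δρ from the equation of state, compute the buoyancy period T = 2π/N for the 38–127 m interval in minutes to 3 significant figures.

ΔT = -5.1 K, ΔS = -0.45 psu (deep − shallow).
Δρ/ρ₀ = −αΔT + βΔS = 8.16 × 10⁻⁴ − 3.42 × 10⁻⁴ = 4.74 × 10⁻⁴, so Δρ ≈ 0.4863 kg m⁻³.
N² = (g/ρ₀)·Δρ/Δz = g·(Δρ/ρ₀)/Δz = 9.81 × 4.74 × 10⁻⁴ / 89 = 5.2247 × 10⁻⁵ s⁻².
N = √(5.2247 × 10⁻⁵) = 7.2282 × 10⁻³ rad s⁻¹ → T = 2π/N = 869.26 s = 14.488 min ≈ 14.5 min.

14.5 min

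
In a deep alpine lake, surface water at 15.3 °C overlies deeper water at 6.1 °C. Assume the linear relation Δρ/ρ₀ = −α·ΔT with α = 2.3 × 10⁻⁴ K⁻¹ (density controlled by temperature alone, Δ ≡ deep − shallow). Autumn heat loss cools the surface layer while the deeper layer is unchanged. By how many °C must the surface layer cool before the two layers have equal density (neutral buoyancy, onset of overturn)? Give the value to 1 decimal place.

With temperature the only control, equal density requires T_surf′ = T_deep.
T_surf′ = 6.1 °C.
Cooling required: 15.3 − 6.1 = 9.2 °C.

9.2 °C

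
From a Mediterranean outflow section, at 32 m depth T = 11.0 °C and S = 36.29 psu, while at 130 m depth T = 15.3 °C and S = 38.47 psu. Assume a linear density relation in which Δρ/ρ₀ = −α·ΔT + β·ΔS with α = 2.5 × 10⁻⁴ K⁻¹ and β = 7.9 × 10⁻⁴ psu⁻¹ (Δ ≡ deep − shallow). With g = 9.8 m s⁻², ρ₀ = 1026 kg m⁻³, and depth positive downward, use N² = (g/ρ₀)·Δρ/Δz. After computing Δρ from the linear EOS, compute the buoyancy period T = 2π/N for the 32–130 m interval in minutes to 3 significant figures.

ΔT = +4.3 K, ΔS = +2.18 psu (deep − shallow).
Δρ/ρ₀ = −αΔT + βΔS = -1.075 × 10⁻³ + 1.7222 × 10⁻³ = 6.472 × 10⁻⁴, so Δρ ≈ 0.6640 kg m⁻³.
N² = (g/ρ₀)·Δρ/Δz = g·(Δρ/ρ₀)/Δz = 9.8 × 6.472 × 10⁻⁴ / 98 = 6.4720 × 10⁻⁵ s⁻².
N = √(6.4720 × 10⁻⁵) = 8.0449 × 10⁻³ rad s⁻¹ → T = 2π/N = 781.01 s = 13.017 min ≈ 13.0 min.

13.0 min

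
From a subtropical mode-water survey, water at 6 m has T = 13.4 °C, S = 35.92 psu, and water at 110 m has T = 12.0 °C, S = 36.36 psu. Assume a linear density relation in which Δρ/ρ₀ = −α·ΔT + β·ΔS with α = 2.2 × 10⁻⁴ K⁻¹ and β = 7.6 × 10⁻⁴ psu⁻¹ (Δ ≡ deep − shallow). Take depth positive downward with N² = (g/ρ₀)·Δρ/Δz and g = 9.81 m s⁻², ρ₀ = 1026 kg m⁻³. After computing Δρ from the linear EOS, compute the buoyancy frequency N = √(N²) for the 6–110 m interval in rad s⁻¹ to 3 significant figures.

ΔT = -1.4 K, ΔS = +0.44 psu (deep − shallow).
Δρ/ρ₀ = −αΔT + βΔS = 3.08 × 10⁻⁴ + 3.344 × 10⁻⁴ = 6.424 × 10⁻⁴, so Δρ ≈ 0.6591 kg m⁻³.
N² = (g/ρ₀)·Δρ/Δz = g·(Δρ/ρ₀)/Δz = 9.81 × 6.424 × 10⁻⁴ / 104 = 6.0596 × 10⁻⁵ s⁻².
N = √(6.0596 × 10⁻⁵) = 7.7843 × 10⁻³ rad s⁻¹ ≈ 7.78 × 10⁻³ rad s⁻¹.

7.78 × 10⁻³ rad s⁻¹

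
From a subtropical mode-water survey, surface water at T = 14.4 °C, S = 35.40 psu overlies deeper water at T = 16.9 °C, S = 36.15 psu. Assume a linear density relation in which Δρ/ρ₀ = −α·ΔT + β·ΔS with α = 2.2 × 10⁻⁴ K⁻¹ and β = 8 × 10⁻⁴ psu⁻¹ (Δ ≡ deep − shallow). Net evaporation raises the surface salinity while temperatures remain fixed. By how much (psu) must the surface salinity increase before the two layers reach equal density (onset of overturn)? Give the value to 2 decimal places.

0.06 psu

Neutral buoyancy requires −α(T_deep − T_surf) + β(S_deep − S_surf′) = 0.
S_surf′ = S_deep − (α/β)·ΔT = 36.15 − (2.2 × 10⁻⁴/8 × 10⁻⁴)·(+2.5) = 35.4625 psu.
Increase required: 35.4625 − 35.40 = 0.0625 psu.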